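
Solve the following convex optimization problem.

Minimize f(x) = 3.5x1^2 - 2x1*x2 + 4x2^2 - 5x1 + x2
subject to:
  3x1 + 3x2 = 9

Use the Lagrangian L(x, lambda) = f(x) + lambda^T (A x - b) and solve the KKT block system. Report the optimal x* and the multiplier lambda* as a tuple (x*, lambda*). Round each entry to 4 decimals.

Form the Lagrangian:
  L(x, lambda) = (1/2) x^T Q x + c^T x + lambda^T (A x - b)
Stationarity (grad_x L = 0): Q x + c + A^T lambda = 0.
Primal feasibility: A x = b.

This gives the KKT block system:
  [ Q   A^T ] [ x     ]   [-c ]
  [ A    0  ] [ lambda ] = [ b ]

Solving the linear system:
  x*      = (1.8947, 1.1053)
  lambda* = (-2.0175)
  f(x*)   = 4.8947

x* = (1.8947, 1.1053), lambda* = (-2.0175)


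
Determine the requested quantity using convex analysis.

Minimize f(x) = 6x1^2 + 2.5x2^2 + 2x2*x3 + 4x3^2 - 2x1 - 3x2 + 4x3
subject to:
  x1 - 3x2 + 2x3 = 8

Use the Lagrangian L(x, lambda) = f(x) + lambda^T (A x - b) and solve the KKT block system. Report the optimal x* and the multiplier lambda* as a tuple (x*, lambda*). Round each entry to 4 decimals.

Form the Lagrangian:
  L(x, lambda) = (1/2) x^T Q x + c^T x + lambda^T (A x - b)
Stationarity (grad_x L = 0): Q x + c + A^T lambda = 0.
Primal feasibility: A x = b.

This gives the KKT block system:
  [ Q   A^T ] [ x     ]   [-c ]
  [ A    0  ] [ lambda ] = [ b ]

Solving the linear system:
  x*      = (0.4678, -1.9216, 0.8838)
  lambda* = (-3.6134)
  f(x*)   = 18.6359

x* = (0.4678, -1.9216, 0.8838), lambda* = (-3.6134)


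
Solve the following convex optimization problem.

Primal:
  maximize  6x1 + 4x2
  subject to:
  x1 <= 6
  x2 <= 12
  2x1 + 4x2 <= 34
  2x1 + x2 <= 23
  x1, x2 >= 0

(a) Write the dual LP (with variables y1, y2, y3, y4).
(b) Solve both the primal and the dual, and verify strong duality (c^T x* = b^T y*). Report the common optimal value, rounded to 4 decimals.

The standard primal-dual pair for 'max c^T x s.t. A x <= b, x >= 0' is:
  Dual:  min b^T y  s.t.  A^T y >= c,  y >= 0.

So the dual LP is:
  minimize  6y1 + 12y2 + 34y3 + 23y4
  subject to:
    y1 + 2y3 + 2y4 >= 6
    y2 + 4y3 + y4 >= 4
    y1, y2, y3, y4 >= 0

Solving the primal: x* = (6, 5.5).
  primal value c^T x* = 58.
Solving the dual: y* = (4, 0, 1, 0).
  dual value b^T y* = 58.
Strong duality: c^T x* = b^T y*. Confirmed.

58


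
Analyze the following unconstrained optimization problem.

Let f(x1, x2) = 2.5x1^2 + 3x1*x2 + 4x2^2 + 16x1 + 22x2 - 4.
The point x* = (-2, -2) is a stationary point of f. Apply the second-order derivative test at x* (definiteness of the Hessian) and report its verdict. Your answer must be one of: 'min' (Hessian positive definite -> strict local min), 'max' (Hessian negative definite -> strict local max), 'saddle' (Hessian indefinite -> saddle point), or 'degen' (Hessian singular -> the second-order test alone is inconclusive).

Compute the Hessian H = grad^2 f:
  H = [[5, 3], [3, 8]]
Verify stationarity: grad f(x*) = H x* + g = (0, 0).
Eigenvalues of H: 3.1459, 9.8541.
Both eigenvalues > 0, so H is positive definite -> x* is a strict local min.

min


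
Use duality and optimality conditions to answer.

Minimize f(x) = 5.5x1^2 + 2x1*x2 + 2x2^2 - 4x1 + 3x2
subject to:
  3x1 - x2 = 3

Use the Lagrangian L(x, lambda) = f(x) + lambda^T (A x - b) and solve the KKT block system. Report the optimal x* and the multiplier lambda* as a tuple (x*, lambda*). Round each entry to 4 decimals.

Form the Lagrangian:
  L(x, lambda) = (1/2) x^T Q x + c^T x + lambda^T (A x - b)
Stationarity (grad_x L = 0): Q x + c + A^T lambda = 0.
Primal feasibility: A x = b.

This gives the KKT block system:
  [ Q   A^T ] [ x     ]   [-c ]
  [ A    0  ] [ lambda ] = [ b ]

Solving the linear system:
  x*      = (0.6271, -1.1186)
  lambda* = (-0.2203)
  f(x*)   = -2.6017

x* = (0.6271, -1.1186), lambda* = (-0.2203)


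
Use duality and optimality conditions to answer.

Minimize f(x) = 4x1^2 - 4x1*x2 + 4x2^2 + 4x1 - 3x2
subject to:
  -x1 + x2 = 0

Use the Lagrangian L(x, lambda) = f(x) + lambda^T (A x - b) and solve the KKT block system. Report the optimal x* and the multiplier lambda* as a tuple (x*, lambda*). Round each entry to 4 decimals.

Form the Lagrangian:
  L(x, lambda) = (1/2) x^T Q x + c^T x + lambda^T (A x - b)
Stationarity (grad_x L = 0): Q x + c + A^T lambda = 0.
Primal feasibility: A x = b.

This gives the KKT block system:
  [ Q   A^T ] [ x     ]   [-c ]
  [ A    0  ] [ lambda ] = [ b ]

Solving the linear system:
  x*      = (-0.125, -0.125)
  lambda* = (3.5)
  f(x*)   = -0.0625

x* = (-0.125, -0.125), lambda* = (3.5)


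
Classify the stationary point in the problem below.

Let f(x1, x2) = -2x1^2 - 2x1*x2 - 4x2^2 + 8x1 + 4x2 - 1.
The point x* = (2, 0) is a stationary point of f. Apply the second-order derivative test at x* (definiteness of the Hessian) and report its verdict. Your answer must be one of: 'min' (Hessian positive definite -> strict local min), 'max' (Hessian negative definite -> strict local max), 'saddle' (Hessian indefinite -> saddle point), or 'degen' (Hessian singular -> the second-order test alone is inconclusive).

Compute the Hessian H = grad^2 f:
  H = [[-4, -2], [-2, -8]]
Verify stationarity: grad f(x*) = H x* + g = (0, 0).
Eigenvalues of H: -8.8284, -3.1716.
Both eigenvalues < 0, so H is negative definite -> x* is a strict local max.

max


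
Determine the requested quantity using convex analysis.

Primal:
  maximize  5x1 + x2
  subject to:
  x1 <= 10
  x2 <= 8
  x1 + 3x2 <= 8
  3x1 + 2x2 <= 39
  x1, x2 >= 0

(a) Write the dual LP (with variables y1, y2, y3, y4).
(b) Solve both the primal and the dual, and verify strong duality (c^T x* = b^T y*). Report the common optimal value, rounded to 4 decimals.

The standard primal-dual pair for 'max c^T x s.t. A x <= b, x >= 0' is:
  Dual:  min b^T y  s.t.  A^T y >= c,  y >= 0.

So the dual LP is:
  minimize  10y1 + 8y2 + 8y3 + 39y4
  subject to:
    y1 + y3 + 3y4 >= 5
    y2 + 3y3 + 2y4 >= 1
    y1, y2, y3, y4 >= 0

Solving the primal: x* = (8, 0).
  primal value c^T x* = 40.
Solving the dual: y* = (0, 0, 5, 0).
  dual value b^T y* = 40.
Strong duality: c^T x* = b^T y*. Confirmed.

40


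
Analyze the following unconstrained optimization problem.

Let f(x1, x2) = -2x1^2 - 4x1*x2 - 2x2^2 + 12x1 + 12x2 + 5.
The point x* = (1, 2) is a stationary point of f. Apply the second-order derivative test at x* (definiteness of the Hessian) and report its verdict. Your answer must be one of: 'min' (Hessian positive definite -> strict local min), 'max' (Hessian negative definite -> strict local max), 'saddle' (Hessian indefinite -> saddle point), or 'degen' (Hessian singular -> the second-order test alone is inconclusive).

Compute the Hessian H = grad^2 f:
  H = [[-4, -4], [-4, -4]]
Verify stationarity: grad f(x*) = H x* + g = (0, 0).
Eigenvalues of H: -8, 0.
H has a zero eigenvalue (singular; negative semidefinite but not definite), so H is neither positive definite, negative definite, nor indefinite. The second-order test alone is inconclusive -> degen.
(Indeed, f is constant along the null direction of H through x*, so x* is not a strict local extremum.)

degen


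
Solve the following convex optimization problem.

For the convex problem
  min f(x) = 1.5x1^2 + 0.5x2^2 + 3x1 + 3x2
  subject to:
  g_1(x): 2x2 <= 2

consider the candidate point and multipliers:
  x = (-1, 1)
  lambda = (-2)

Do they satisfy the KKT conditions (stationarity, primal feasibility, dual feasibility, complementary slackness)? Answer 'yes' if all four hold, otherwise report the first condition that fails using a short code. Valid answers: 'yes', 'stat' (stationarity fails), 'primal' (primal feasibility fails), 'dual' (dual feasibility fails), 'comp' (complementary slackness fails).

Gradient of f: grad f(x) = Q x + c = (0, 4)
Constraint values g_i(x) = a_i^T x - b_i:
  g_1((-1, 1)) = 0
Stationarity residual: grad f(x) + sum_i lambda_i a_i = (0, 0)
  -> stationarity OK
Primal feasibility (all g_i <= 0): OK
Dual feasibility (all lambda_i >= 0): FAILS
Complementary slackness (lambda_i * g_i(x) = 0 for all i): OK

Verdict: the first failing condition is dual_feasibility -> dual.

dual


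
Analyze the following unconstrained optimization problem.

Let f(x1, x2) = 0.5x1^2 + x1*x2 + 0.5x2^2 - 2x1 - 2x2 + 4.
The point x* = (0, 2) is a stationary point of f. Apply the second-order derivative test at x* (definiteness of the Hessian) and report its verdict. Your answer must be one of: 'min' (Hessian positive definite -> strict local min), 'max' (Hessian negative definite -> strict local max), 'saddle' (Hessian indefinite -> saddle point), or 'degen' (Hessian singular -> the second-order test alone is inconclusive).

Compute the Hessian H = grad^2 f:
  H = [[1, 1], [1, 1]]
Verify stationarity: grad f(x*) = H x* + g = (0, 0).
Eigenvalues of H: 0, 2.
H has a zero eigenvalue (singular; positive semidefinite but not definite), so H is neither positive definite, negative definite, nor indefinite. The second-order test alone is inconclusive -> degen.
(Indeed, f is constant along the null direction of H through x*, so x* is not a strict local extremum.)

degen


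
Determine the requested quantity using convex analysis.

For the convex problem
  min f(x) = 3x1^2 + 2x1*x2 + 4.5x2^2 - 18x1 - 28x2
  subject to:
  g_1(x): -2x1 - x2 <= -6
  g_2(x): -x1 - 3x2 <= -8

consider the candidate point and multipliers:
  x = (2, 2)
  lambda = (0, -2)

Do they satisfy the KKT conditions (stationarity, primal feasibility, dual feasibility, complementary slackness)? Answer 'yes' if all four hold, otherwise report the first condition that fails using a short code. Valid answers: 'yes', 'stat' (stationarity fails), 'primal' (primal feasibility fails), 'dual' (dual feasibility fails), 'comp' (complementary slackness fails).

Gradient of f: grad f(x) = Q x + c = (-2, -6)
Constraint values g_i(x) = a_i^T x - b_i:
  g_1((2, 2)) = 0
  g_2((2, 2)) = 0
Stationarity residual: grad f(x) + sum_i lambda_i a_i = (0, 0)
  -> stationarity OK
Primal feasibility (all g_i <= 0): OK
Dual feasibility (all lambda_i >= 0): FAILS
Complementary slackness (lambda_i * g_i(x) = 0 for all i): OK

Verdict: the first failing condition is dual_feasibility -> dual.

dual


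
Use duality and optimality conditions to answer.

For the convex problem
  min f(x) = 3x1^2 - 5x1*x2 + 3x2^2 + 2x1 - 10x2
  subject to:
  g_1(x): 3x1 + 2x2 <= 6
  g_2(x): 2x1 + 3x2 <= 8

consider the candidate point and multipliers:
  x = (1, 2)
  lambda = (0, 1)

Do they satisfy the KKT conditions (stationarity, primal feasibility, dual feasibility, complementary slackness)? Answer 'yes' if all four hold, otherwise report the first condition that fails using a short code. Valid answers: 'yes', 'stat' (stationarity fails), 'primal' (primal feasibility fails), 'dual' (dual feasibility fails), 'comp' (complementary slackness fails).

Gradient of f: grad f(x) = Q x + c = (-2, -3)
Constraint values g_i(x) = a_i^T x - b_i:
  g_1((1, 2)) = 1
  g_2((1, 2)) = 0
Stationarity residual: grad f(x) + sum_i lambda_i a_i = (0, 0)
  -> stationarity OK
Primal feasibility (all g_i <= 0): FAILS
Dual feasibility (all lambda_i >= 0): OK
Complementary slackness (lambda_i * g_i(x) = 0 for all i): OK

Verdict: the first failing condition is primal_feasibility -> primal.

primal


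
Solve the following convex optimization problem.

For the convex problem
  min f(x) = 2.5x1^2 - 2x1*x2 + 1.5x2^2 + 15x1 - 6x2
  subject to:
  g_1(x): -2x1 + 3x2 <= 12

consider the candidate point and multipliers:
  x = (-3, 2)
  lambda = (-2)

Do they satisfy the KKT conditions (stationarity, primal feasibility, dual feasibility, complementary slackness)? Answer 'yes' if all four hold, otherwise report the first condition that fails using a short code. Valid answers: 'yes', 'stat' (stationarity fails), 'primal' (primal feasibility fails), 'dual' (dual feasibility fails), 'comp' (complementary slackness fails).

Gradient of f: grad f(x) = Q x + c = (-4, 6)
Constraint values g_i(x) = a_i^T x - b_i:
  g_1((-3, 2)) = 0
Stationarity residual: grad f(x) + sum_i lambda_i a_i = (0, 0)
  -> stationarity OK
Primal feasibility (all g_i <= 0): OK
Dual feasibility (all lambda_i >= 0): FAILS
Complementary slackness (lambda_i * g_i(x) = 0 for all i): OK

Verdict: the first failing condition is dual_feasibility -> dual.

dual


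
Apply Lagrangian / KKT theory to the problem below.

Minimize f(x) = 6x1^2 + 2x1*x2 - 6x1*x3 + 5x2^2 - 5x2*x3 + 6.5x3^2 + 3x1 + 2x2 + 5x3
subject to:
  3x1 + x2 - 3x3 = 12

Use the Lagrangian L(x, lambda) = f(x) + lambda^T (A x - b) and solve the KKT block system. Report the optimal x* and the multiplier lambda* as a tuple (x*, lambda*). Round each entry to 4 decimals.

Form the Lagrangian:
  L(x, lambda) = (1/2) x^T Q x + c^T x + lambda^T (A x - b)
Stationarity (grad_x L = 0): Q x + c + A^T lambda = 0.
Primal feasibility: A x = b.

This gives the KKT block system:
  [ Q   A^T ] [ x     ]   [-c ]
  [ A    0  ] [ lambda ] = [ b ]

Solving the linear system:
  x*      = (1.5048, -0.6571, -2.7143)
  lambda* = (-12.0095)
  f(x*)   = 66.8714

x* = (1.5048, -0.6571, -2.7143), lambda* = (-12.0095)


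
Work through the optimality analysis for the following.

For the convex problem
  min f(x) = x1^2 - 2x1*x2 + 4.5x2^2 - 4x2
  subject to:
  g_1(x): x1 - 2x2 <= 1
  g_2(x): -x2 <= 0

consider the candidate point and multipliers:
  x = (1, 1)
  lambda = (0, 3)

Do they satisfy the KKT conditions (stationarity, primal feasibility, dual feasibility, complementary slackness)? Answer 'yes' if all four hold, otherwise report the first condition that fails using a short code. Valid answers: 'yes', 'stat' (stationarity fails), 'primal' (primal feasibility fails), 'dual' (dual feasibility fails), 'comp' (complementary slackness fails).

Gradient of f: grad f(x) = Q x + c = (0, 3)
Constraint values g_i(x) = a_i^T x - b_i:
  g_1((1, 1)) = -2
  g_2((1, 1)) = -1
Stationarity residual: grad f(x) + sum_i lambda_i a_i = (0, 0)
  -> stationarity OK
Primal feasibility (all g_i <= 0): OK
Dual feasibility (all lambda_i >= 0): OK
Complementary slackness (lambda_i * g_i(x) = 0 for all i): FAILS

Verdict: the first failing condition is complementary_slackness -> comp.

comp


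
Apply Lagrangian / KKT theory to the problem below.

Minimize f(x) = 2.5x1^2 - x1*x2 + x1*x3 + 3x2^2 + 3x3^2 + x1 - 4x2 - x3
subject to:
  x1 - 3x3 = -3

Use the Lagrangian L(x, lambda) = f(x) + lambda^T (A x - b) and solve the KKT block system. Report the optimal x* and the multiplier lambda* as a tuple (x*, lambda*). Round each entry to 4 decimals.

Form the Lagrangian:
  L(x, lambda) = (1/2) x^T Q x + c^T x + lambda^T (A x - b)
Stationarity (grad_x L = 0): Q x + c + A^T lambda = 0.
Primal feasibility: A x = b.

This gives the KKT block system:
  [ Q   A^T ] [ x     ]   [-c ]
  [ A    0  ] [ lambda ] = [ b ]

Solving the linear system:
  x*      = (-0.4865, 0.5856, 0.8378)
  lambda* = (1.1802)
  f(x*)   = -0.0631

x* = (-0.4865, 0.5856, 0.8378), lambda* = (1.1802)


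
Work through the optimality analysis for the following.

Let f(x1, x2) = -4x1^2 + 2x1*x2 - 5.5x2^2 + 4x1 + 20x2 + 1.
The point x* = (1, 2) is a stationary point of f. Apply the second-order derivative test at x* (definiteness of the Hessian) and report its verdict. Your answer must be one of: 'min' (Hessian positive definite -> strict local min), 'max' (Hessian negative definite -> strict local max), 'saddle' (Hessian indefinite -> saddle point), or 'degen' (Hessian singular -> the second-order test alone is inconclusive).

Compute the Hessian H = grad^2 f:
  H = [[-8, 2], [2, -11]]
Verify stationarity: grad f(x*) = H x* + g = (0, 0).
Eigenvalues of H: -12, -7.
Both eigenvalues < 0, so H is negative definite -> x* is a strict local max.

max


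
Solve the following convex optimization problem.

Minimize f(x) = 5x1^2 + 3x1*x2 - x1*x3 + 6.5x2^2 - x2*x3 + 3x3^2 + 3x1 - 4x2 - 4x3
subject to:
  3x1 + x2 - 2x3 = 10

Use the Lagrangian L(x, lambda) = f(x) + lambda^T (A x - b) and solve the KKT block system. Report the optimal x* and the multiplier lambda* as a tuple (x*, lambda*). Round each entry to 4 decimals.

Form the Lagrangian:
  L(x, lambda) = (1/2) x^T Q x + c^T x + lambda^T (A x - b)
Stationarity (grad_x L = 0): Q x + c + A^T lambda = 0.
Primal feasibility: A x = b.

This gives the KKT block system:
  [ Q   A^T ] [ x     ]   [-c ]
  [ A    0  ] [ lambda ] = [ b ]

Solving the linear system:
  x*      = (1.998, 0.3712, -1.8174)
  lambda* = (-8.6369)
  f(x*)   = 49.074

x* = (1.998, 0.3712, -1.8174), lambda* = (-8.6369)


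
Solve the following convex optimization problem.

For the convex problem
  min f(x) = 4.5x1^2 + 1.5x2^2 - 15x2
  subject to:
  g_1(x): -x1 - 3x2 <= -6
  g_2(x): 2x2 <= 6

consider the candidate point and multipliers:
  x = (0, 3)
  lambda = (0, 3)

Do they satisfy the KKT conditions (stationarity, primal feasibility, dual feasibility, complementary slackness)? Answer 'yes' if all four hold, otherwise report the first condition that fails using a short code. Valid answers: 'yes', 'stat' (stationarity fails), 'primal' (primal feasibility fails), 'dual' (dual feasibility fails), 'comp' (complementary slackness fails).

Gradient of f: grad f(x) = Q x + c = (0, -6)
Constraint values g_i(x) = a_i^T x - b_i:
  g_1((0, 3)) = -3
  g_2((0, 3)) = 0
Stationarity residual: grad f(x) + sum_i lambda_i a_i = (0, 0)
  -> stationarity OK
Primal feasibility (all g_i <= 0): OK
Dual feasibility (all lambda_i >= 0): OK
Complementary slackness (lambda_i * g_i(x) = 0 for all i): OK

Verdict: yes, KKT holds.

yes


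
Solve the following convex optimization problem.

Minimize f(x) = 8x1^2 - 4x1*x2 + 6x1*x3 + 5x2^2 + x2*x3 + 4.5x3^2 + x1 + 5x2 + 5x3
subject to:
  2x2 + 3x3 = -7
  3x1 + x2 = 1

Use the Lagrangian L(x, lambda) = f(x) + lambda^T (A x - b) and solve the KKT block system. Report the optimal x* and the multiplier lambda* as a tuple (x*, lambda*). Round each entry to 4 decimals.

Form the Lagrangian:
  L(x, lambda) = (1/2) x^T Q x + c^T x + lambda^T (A x - b)
Stationarity (grad_x L = 0): Q x + c + A^T lambda = 0.
Primal feasibility: A x = b.

This gives the KKT block system:
  [ Q   A^T ] [ x     ]   [-c ]
  [ A    0  ] [ lambda ] = [ b ]

Solving the linear system:
  x*      = (0.5562, -0.6685, -1.8876)
  lambda* = (3.1067, -0.4157)
  f(x*)   = 4.9691

x* = (0.5562, -0.6685, -1.8876), lambda* = (3.1067, -0.4157)


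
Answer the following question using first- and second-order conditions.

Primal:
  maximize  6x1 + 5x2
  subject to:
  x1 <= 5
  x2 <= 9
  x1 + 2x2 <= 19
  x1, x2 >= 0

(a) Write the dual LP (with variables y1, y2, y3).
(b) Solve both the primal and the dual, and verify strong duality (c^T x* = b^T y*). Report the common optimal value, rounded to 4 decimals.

The standard primal-dual pair for 'max c^T x s.t. A x <= b, x >= 0' is:
  Dual:  min b^T y  s.t.  A^T y >= c,  y >= 0.

So the dual LP is:
  minimize  5y1 + 9y2 + 19y3
  subject to:
    y1 + y3 >= 6
    y2 + 2y3 >= 5
    y1, y2, y3 >= 0

Solving the primal: x* = (5, 7).
  primal value c^T x* = 65.
Solving the dual: y* = (3.5, 0, 2.5).
  dual value b^T y* = 65.
Strong duality: c^T x* = b^T y*. Confirmed.

65


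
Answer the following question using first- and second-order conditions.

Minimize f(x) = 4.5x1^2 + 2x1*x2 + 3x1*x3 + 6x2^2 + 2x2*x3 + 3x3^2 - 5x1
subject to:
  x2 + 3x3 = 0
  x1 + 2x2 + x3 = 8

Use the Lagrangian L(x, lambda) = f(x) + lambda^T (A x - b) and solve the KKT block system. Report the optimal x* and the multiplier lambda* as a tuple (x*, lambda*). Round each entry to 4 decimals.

Form the Lagrangian:
  L(x, lambda) = (1/2) x^T Q x + c^T x + lambda^T (A x - b)
Stationarity (grad_x L = 0): Q x + c + A^T lambda = 0.
Primal feasibility: A x = b.

This gives the KKT block system:
  [ Q   A^T ] [ x     ]   [-c ]
  [ A    0  ] [ lambda ] = [ b ]

Solving the linear system:
  x*      = (2.7643, 3.1414, -1.0471)
  lambda* = (4.9091, -23.0202)
  f(x*)   = 85.17

x* = (2.7643, 3.1414, -1.0471), lambda* = (4.9091, -23.0202)


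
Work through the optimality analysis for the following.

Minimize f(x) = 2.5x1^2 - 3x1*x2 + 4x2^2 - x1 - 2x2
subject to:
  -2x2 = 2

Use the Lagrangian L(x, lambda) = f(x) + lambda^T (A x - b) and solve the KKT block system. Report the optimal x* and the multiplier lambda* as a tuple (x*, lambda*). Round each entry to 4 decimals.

Form the Lagrangian:
  L(x, lambda) = (1/2) x^T Q x + c^T x + lambda^T (A x - b)
Stationarity (grad_x L = 0): Q x + c + A^T lambda = 0.
Primal feasibility: A x = b.

This gives the KKT block system:
  [ Q   A^T ] [ x     ]   [-c ]
  [ A    0  ] [ lambda ] = [ b ]

Solving the linear system:
  x*      = (-0.4, -1)
  lambda* = (-4.4)
  f(x*)   = 5.6

x* = (-0.4, -1), lambda* = (-4.4)


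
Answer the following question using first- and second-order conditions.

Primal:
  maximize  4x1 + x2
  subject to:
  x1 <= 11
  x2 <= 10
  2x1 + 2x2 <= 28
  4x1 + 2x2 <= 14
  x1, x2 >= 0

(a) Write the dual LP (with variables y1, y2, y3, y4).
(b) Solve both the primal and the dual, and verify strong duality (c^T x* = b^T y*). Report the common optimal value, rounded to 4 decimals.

The standard primal-dual pair for 'max c^T x s.t. A x <= b, x >= 0' is:
  Dual:  min b^T y  s.t.  A^T y >= c,  y >= 0.

So the dual LP is:
  minimize  11y1 + 10y2 + 28y3 + 14y4
  subject to:
    y1 + 2y3 + 4y4 >= 4
    y2 + 2y3 + 2y4 >= 1
    y1, y2, y3, y4 >= 0

Solving the primal: x* = (3.5, 0).
  primal value c^T x* = 14.
Solving the dual: y* = (0, 0, 0, 1).
  dual value b^T y* = 14.
Strong duality: c^T x* = b^T y*. Confirmed.

14


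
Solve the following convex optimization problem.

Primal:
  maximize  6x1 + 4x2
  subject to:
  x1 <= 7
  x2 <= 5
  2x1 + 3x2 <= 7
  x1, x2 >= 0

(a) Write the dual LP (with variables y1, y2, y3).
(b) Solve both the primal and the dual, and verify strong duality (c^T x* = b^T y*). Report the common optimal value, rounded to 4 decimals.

The standard primal-dual pair for 'max c^T x s.t. A x <= b, x >= 0' is:
  Dual:  min b^T y  s.t.  A^T y >= c,  y >= 0.

So the dual LP is:
  minimize  7y1 + 5y2 + 7y3
  subject to:
    y1 + 2y3 >= 6
    y2 + 3y3 >= 4
    y1, y2, y3 >= 0

Solving the primal: x* = (3.5, 0).
  primal value c^T x* = 21.
Solving the dual: y* = (0, 0, 3).
  dual value b^T y* = 21.
Strong duality: c^T x* = b^T y*. Confirmed.

21


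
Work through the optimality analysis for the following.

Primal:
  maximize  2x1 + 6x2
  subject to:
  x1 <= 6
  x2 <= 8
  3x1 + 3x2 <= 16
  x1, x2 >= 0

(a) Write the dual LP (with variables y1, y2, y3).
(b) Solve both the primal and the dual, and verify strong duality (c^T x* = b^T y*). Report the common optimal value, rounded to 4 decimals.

The standard primal-dual pair for 'max c^T x s.t. A x <= b, x >= 0' is:
  Dual:  min b^T y  s.t.  A^T y >= c,  y >= 0.

So the dual LP is:
  minimize  6y1 + 8y2 + 16y3
  subject to:
    y1 + 3y3 >= 2
    y2 + 3y3 >= 6
    y1, y2, y3 >= 0

Solving the primal: x* = (0, 5.3333).
  primal value c^T x* = 32.
Solving the dual: y* = (0, 0, 2).
  dual value b^T y* = 32.
Strong duality: c^T x* = b^T y*. Confirmed.

32


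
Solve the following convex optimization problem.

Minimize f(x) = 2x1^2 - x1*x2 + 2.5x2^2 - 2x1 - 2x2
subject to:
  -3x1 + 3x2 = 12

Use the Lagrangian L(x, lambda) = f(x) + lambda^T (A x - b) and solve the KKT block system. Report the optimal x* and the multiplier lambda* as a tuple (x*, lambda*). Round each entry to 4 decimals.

Form the Lagrangian:
  L(x, lambda) = (1/2) x^T Q x + c^T x + lambda^T (A x - b)
Stationarity (grad_x L = 0): Q x + c + A^T lambda = 0.
Primal feasibility: A x = b.

This gives the KKT block system:
  [ Q   A^T ] [ x     ]   [-c ]
  [ A    0  ] [ lambda ] = [ b ]

Solving the linear system:
  x*      = (-1.7143, 2.2857)
  lambda* = (-3.7143)
  f(x*)   = 21.7143

x* = (-1.7143, 2.2857), lambda* = (-3.7143)


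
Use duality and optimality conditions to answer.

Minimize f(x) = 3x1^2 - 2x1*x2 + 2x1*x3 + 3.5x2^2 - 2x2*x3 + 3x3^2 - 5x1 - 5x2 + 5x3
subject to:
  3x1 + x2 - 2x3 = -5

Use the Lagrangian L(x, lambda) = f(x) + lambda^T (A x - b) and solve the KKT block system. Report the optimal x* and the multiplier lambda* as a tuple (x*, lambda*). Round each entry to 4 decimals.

Form the Lagrangian:
  L(x, lambda) = (1/2) x^T Q x + c^T x + lambda^T (A x - b)
Stationarity (grad_x L = 0): Q x + c + A^T lambda = 0.
Primal feasibility: A x = b.

This gives the KKT block system:
  [ Q   A^T ] [ x     ]   [-c ]
  [ A    0  ] [ lambda ] = [ b ]

Solving the linear system:
  x*      = (-1.1782, 0.0906, 0.7779)
  lambda* = (3.565)
  f(x*)   = 13.5763

x* = (-1.1782, 0.0906, 0.7779), lambda* = (3.565)


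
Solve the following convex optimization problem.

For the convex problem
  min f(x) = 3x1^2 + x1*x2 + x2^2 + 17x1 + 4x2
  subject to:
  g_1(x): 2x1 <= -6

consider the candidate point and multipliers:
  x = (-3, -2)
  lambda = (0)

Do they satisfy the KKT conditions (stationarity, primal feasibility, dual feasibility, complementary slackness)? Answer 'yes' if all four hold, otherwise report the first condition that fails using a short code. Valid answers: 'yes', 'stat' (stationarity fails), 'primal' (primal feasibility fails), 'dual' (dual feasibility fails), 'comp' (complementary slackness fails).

Gradient of f: grad f(x) = Q x + c = (-3, -3)
Constraint values g_i(x) = a_i^T x - b_i:
  g_1((-3, -2)) = 0
Stationarity residual: grad f(x) + sum_i lambda_i a_i = (-3, -3)
  -> stationarity FAILS
Primal feasibility (all g_i <= 0): OK
Dual feasibility (all lambda_i >= 0): OK
Complementary slackness (lambda_i * g_i(x) = 0 for all i): OK

Verdict: the first failing condition is stationarity -> stat.

stat


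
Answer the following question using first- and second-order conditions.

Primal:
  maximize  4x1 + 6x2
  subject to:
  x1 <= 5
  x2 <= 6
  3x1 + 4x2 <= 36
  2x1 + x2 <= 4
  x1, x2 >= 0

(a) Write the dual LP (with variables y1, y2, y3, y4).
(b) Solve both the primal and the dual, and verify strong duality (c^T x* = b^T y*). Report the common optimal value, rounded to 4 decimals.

The standard primal-dual pair for 'max c^T x s.t. A x <= b, x >= 0' is:
  Dual:  min b^T y  s.t.  A^T y >= c,  y >= 0.

So the dual LP is:
  minimize  5y1 + 6y2 + 36y3 + 4y4
  subject to:
    y1 + 3y3 + 2y4 >= 4
    y2 + 4y3 + y4 >= 6
    y1, y2, y3, y4 >= 0

Solving the primal: x* = (0, 4).
  primal value c^T x* = 24.
Solving the dual: y* = (0, 0, 0, 6).
  dual value b^T y* = 24.
Strong duality: c^T x* = b^T y*. Confirmed.

24


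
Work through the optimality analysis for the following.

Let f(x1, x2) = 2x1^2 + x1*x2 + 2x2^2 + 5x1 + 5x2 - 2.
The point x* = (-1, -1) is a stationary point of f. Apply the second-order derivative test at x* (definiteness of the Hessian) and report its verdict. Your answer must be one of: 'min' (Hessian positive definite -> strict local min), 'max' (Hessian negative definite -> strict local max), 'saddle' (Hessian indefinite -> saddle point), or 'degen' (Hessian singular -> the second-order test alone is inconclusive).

Compute the Hessian H = grad^2 f:
  H = [[4, 1], [1, 4]]
Verify stationarity: grad f(x*) = H x* + g = (0, 0).
Eigenvalues of H: 3, 5.
Both eigenvalues > 0, so H is positive definite -> x* is a strict local min.

min


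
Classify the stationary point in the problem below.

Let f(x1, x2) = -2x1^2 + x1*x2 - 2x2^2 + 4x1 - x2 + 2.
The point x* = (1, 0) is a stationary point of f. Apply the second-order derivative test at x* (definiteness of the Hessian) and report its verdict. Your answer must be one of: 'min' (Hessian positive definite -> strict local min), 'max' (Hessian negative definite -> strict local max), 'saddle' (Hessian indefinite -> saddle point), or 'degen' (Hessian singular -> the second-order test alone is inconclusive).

Compute the Hessian H = grad^2 f:
  H = [[-4, 1], [1, -4]]
Verify stationarity: grad f(x*) = H x* + g = (0, 0).
Eigenvalues of H: -5, -3.
Both eigenvalues < 0, so H is negative definite -> x* is a strict local max.

max


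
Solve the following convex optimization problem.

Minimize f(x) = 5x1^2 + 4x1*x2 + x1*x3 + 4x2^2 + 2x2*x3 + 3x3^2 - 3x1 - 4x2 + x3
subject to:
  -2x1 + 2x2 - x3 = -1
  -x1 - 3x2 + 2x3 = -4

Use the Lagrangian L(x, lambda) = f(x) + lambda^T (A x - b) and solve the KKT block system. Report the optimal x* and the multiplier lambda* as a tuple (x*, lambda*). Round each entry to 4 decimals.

Form the Lagrangian:
  L(x, lambda) = (1/2) x^T Q x + c^T x + lambda^T (A x - b)
Stationarity (grad_x L = 0): Q x + c + A^T lambda = 0.
Primal feasibility: A x = b.

This gives the KKT block system:
  [ Q   A^T ] [ x     ]   [-c ]
  [ A    0  ] [ lambda ] = [ b ]

Solving the linear system:
  x*      = (1.2642, 0.321, -0.8864)
  lambda* = (3.5333, 2.9728)
  f(x*)   = 4.7309

x* = (1.2642, 0.321, -0.8864), lambda* = (3.5333, 2.9728)


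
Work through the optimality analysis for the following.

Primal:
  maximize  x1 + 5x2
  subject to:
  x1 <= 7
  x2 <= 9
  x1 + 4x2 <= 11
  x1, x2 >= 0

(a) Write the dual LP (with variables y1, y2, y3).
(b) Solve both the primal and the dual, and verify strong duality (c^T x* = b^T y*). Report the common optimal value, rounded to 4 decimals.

The standard primal-dual pair for 'max c^T x s.t. A x <= b, x >= 0' is:
  Dual:  min b^T y  s.t.  A^T y >= c,  y >= 0.

So the dual LP is:
  minimize  7y1 + 9y2 + 11y3
  subject to:
    y1 + y3 >= 1
    y2 + 4y3 >= 5
    y1, y2, y3 >= 0

Solving the primal: x* = (0, 2.75).
  primal value c^T x* = 13.75.
Solving the dual: y* = (0, 0, 1.25).
  dual value b^T y* = 13.75.
Strong duality: c^T x* = b^T y*. Confirmed.

13.75


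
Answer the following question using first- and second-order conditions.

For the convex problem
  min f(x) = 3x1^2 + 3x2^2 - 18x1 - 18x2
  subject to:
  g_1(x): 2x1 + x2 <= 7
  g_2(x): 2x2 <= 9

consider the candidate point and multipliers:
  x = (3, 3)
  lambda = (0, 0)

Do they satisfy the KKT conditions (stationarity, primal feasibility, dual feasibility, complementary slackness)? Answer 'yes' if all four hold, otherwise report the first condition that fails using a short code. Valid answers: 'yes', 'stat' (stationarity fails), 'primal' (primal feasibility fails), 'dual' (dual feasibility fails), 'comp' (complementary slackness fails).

Gradient of f: grad f(x) = Q x + c = (0, 0)
Constraint values g_i(x) = a_i^T x - b_i:
  g_1((3, 3)) = 2
  g_2((3, 3)) = -3
Stationarity residual: grad f(x) + sum_i lambda_i a_i = (0, 0)
  -> stationarity OK
Primal feasibility (all g_i <= 0): FAILS
Dual feasibility (all lambda_i >= 0): OK
Complementary slackness (lambda_i * g_i(x) = 0 for all i): OK

Verdict: the first failing condition is primal_feasibility -> primal.

primal


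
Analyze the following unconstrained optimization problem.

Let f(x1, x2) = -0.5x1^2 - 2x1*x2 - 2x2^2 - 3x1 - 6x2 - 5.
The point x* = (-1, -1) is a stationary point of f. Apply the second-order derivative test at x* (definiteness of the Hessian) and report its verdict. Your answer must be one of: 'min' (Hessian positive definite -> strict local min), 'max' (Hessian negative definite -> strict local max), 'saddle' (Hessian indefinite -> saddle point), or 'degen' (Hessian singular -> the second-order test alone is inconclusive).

Compute the Hessian H = grad^2 f:
  H = [[-1, -2], [-2, -4]]
Verify stationarity: grad f(x*) = H x* + g = (0, 0).
Eigenvalues of H: -5, 0.
H has a zero eigenvalue (singular; negative semidefinite but not definite), so H is neither positive definite, negative definite, nor indefinite. The second-order test alone is inconclusive -> degen.
(Indeed, f is constant along the null direction of H through x*, so x* is not a strict local extremum.)

degen


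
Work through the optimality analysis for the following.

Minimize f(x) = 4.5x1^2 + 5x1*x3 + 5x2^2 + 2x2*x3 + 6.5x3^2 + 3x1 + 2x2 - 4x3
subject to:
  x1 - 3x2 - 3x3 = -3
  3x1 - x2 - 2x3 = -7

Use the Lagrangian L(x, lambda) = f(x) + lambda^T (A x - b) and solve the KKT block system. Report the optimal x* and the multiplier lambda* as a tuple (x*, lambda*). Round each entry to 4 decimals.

Form the Lagrangian:
  L(x, lambda) = (1/2) x^T Q x + c^T x + lambda^T (A x - b)
Stationarity (grad_x L = 0): Q x + c + A^T lambda = 0.
Primal feasibility: A x = b.

This gives the KKT block system:
  [ Q   A^T ] [ x     ]   [-c ]
  [ A    0  ] [ lambda ] = [ b ]

Solving the linear system:
  x*      = (-1.8245, -0.7428, 1.1346)
  lambda* = (-2.1529, 3.3002)
  f(x*)   = 2.5726

x* = (-1.8245, -0.7428, 1.1346), lambda* = (-2.1529, 3.3002)


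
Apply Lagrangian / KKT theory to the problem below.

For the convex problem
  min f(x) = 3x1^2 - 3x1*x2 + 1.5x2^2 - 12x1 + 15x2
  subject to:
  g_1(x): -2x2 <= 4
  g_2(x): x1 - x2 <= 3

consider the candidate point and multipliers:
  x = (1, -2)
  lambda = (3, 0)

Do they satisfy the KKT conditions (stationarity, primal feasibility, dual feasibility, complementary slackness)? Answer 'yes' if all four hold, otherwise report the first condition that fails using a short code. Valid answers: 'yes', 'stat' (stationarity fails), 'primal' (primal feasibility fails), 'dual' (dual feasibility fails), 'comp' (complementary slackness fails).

Gradient of f: grad f(x) = Q x + c = (0, 6)
Constraint values g_i(x) = a_i^T x - b_i:
  g_1((1, -2)) = 0
  g_2((1, -2)) = 0
Stationarity residual: grad f(x) + sum_i lambda_i a_i = (0, 0)
  -> stationarity OK
Primal feasibility (all g_i <= 0): OK
Dual feasibility (all lambda_i >= 0): OK
Complementary slackness (lambda_i * g_i(x) = 0 for all i): OK

Verdict: yes, KKT holds.

yes


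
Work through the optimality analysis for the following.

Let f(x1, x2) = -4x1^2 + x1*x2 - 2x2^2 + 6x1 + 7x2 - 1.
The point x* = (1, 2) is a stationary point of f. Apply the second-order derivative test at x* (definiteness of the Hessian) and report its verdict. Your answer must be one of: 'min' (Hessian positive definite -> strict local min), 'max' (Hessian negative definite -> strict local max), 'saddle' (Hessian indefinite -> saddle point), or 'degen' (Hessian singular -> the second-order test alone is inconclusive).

Compute the Hessian H = grad^2 f:
  H = [[-8, 1], [1, -4]]
Verify stationarity: grad f(x*) = H x* + g = (0, 0).
Eigenvalues of H: -8.2361, -3.7639.
Both eigenvalues < 0, so H is negative definite -> x* is a strict local max.

max


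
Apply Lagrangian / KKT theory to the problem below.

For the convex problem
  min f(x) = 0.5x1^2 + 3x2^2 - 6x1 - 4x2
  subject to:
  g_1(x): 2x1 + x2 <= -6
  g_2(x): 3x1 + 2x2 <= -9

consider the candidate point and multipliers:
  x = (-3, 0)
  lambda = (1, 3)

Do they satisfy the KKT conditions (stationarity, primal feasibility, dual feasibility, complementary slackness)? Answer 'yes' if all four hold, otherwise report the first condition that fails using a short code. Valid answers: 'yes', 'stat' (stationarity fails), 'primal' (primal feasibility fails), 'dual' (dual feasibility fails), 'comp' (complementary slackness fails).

Gradient of f: grad f(x) = Q x + c = (-9, -4)
Constraint values g_i(x) = a_i^T x - b_i:
  g_1((-3, 0)) = 0
  g_2((-3, 0)) = 0
Stationarity residual: grad f(x) + sum_i lambda_i a_i = (2, 3)
  -> stationarity FAILS
Primal feasibility (all g_i <= 0): OK
Dual feasibility (all lambda_i >= 0): OK
Complementary slackness (lambda_i * g_i(x) = 0 for all i): OK

Verdict: the first failing condition is stationarity -> stat.

stat


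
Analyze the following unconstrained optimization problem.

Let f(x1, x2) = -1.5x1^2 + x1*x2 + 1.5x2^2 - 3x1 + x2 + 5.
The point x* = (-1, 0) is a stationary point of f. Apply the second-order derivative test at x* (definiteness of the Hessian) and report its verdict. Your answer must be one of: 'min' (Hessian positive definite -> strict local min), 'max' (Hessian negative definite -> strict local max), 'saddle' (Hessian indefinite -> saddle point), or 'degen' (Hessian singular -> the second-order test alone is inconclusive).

Compute the Hessian H = grad^2 f:
  H = [[-3, 1], [1, 3]]
Verify stationarity: grad f(x*) = H x* + g = (0, 0).
Eigenvalues of H: -3.1623, 3.1623.
Eigenvalues have mixed signs, so H is indefinite -> x* is a saddle point.

saddle


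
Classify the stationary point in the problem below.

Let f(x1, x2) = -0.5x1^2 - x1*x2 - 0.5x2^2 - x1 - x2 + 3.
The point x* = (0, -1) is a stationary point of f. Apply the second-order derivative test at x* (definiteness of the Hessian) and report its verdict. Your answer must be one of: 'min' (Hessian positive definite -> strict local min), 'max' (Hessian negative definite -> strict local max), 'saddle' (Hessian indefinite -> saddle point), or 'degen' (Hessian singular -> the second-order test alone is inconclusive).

Compute the Hessian H = grad^2 f:
  H = [[-1, -1], [-1, -1]]
Verify stationarity: grad f(x*) = H x* + g = (0, 0).
Eigenvalues of H: -2, 0.
H has a zero eigenvalue (singular; negative semidefinite but not definite), so H is neither positive definite, negative definite, nor indefinite. The second-order test alone is inconclusive -> degen.
(Indeed, f is constant along the null direction of H through x*, so x* is not a strict local extremum.)

degen


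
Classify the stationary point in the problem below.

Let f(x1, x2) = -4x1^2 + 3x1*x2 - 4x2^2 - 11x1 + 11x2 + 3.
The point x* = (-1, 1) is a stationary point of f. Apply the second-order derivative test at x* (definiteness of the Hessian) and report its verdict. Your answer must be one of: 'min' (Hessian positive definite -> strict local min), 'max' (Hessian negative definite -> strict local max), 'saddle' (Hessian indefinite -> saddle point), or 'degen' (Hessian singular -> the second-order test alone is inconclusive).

Compute the Hessian H = grad^2 f:
  H = [[-8, 3], [3, -8]]
Verify stationarity: grad f(x*) = H x* + g = (0, 0).
Eigenvalues of H: -11, -5.
Both eigenvalues < 0, so H is negative definite -> x* is a strict local max.

max


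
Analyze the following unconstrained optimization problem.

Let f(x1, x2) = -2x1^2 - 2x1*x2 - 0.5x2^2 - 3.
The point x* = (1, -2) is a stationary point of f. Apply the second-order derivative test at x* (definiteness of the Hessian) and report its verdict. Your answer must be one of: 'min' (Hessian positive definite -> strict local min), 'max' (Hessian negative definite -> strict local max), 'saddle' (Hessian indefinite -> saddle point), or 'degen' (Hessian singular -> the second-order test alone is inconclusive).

Compute the Hessian H = grad^2 f:
  H = [[-4, -2], [-2, -1]]
Verify stationarity: grad f(x*) = H x* + g = (0, 0).
Eigenvalues of H: -5, 0.
H has a zero eigenvalue (singular; negative semidefinite but not definite), so H is neither positive definite, negative definite, nor indefinite. The second-order test alone is inconclusive -> degen.
(Indeed, f is constant along the null direction of H through x*, so x* is not a strict local extremum.)

degen


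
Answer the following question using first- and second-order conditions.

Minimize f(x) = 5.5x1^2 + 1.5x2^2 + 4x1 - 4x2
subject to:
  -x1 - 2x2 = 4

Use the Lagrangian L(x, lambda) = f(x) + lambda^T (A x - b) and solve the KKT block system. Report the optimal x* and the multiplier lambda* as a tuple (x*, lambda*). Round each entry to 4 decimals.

Form the Lagrangian:
  L(x, lambda) = (1/2) x^T Q x + c^T x + lambda^T (A x - b)
Stationarity (grad_x L = 0): Q x + c + A^T lambda = 0.
Primal feasibility: A x = b.

This gives the KKT block system:
  [ Q   A^T ] [ x     ]   [-c ]
  [ A    0  ] [ lambda ] = [ b ]

Solving the linear system:
  x*      = (-0.766, -1.617)
  lambda* = (-4.4255)
  f(x*)   = 10.5532

x* = (-0.766, -1.617), lambda* = (-4.4255)


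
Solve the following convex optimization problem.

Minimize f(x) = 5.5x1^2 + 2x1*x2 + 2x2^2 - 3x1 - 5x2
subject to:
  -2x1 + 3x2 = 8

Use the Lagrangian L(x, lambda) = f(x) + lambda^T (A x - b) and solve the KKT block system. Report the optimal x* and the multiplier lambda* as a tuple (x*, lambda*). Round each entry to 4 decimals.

Form the Lagrangian:
  L(x, lambda) = (1/2) x^T Q x + c^T x + lambda^T (A x - b)
Stationarity (grad_x L = 0): Q x + c + A^T lambda = 0.
Primal feasibility: A x = b.

This gives the KKT block system:
  [ Q   A^T ] [ x     ]   [-c ]
  [ A    0  ] [ lambda ] = [ b ]

Solving the linear system:
  x*      = (-0.3957, 2.4029)
  lambda* = (-1.2734)
  f(x*)   = -0.3201

x* = (-0.3957, 2.4029), lambda* = (-1.2734)


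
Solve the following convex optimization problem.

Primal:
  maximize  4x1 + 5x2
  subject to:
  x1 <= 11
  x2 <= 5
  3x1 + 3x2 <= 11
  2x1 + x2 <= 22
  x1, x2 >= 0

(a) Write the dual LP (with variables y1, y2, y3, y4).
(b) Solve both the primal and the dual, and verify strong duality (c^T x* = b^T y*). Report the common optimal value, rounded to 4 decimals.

The standard primal-dual pair for 'max c^T x s.t. A x <= b, x >= 0' is:
  Dual:  min b^T y  s.t.  A^T y >= c,  y >= 0.

So the dual LP is:
  minimize  11y1 + 5y2 + 11y3 + 22y4
  subject to:
    y1 + 3y3 + 2y4 >= 4
    y2 + 3y3 + y4 >= 5
    y1, y2, y3, y4 >= 0

Solving the primal: x* = (0, 3.6667).
  primal value c^T x* = 18.3333.
Solving the dual: y* = (0, 0, 1.6667, 0).
  dual value b^T y* = 18.3333.
Strong duality: c^T x* = b^T y*. Confirmed.

18.3333
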